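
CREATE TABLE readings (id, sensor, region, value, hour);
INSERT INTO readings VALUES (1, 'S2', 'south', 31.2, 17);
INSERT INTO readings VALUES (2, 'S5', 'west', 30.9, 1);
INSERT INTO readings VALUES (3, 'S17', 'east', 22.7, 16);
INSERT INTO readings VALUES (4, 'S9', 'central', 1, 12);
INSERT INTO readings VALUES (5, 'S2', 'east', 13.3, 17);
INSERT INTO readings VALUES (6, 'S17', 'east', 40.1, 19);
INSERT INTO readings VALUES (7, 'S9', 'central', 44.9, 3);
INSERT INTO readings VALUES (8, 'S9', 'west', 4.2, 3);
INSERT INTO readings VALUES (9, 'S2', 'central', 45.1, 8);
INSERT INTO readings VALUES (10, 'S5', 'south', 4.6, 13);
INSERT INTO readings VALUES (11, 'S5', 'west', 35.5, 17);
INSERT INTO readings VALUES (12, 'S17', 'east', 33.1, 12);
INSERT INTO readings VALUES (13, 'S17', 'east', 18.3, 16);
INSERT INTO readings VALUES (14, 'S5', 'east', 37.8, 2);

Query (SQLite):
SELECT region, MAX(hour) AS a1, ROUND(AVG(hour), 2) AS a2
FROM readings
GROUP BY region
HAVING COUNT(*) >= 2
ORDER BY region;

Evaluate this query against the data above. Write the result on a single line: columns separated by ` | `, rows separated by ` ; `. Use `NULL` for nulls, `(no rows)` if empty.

central | 12 | 7.67 ; east | 19 | 13.67 ; south | 17 | 15 ; west | 17 | 7

Group readings by region.
Per group compute: MAX(hour), ROUND(AVG(hour), 2).
HAVING: drop groups with fewer than 2 rows.
  central: ids {4, 7, 9} → MAX(hour)=12, ROUND(AVG(hour), 2)=7.67
  east: ids {3, 5, 6, 12, 13, 14} → MAX(hour)=19, ROUND(AVG(hour), 2)=13.67
  south: ids {1, 10} → MAX(hour)=17, ROUND(AVG(hour), 2)=15
  west: ids {2, 8, 11} → MAX(hour)=17, ROUND(AVG(hour), 2)=7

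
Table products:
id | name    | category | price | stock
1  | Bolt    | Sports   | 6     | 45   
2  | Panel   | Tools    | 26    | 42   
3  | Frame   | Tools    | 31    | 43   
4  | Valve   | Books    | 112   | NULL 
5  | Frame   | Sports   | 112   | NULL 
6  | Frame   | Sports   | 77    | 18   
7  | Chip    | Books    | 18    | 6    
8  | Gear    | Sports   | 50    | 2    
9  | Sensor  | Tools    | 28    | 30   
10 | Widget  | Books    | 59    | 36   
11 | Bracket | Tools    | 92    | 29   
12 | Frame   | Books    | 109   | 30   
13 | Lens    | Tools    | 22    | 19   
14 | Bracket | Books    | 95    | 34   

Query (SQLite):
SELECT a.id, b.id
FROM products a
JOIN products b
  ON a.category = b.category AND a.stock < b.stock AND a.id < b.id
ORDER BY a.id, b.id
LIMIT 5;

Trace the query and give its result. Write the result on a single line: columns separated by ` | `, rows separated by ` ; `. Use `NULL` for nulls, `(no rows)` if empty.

Pairs (a,b) with same category, a.stock < b.stock, a.id < b.id.
category groups: Books:{4,7,10,12,14} Sports:{1,5,6,8} Tools:{2,3,9,11,13}
Ordered by (a.id, b.id); first 5.

2 | 3 ; 7 | 10 ; 7 | 12 ; 7 | 14 ; 12 | 14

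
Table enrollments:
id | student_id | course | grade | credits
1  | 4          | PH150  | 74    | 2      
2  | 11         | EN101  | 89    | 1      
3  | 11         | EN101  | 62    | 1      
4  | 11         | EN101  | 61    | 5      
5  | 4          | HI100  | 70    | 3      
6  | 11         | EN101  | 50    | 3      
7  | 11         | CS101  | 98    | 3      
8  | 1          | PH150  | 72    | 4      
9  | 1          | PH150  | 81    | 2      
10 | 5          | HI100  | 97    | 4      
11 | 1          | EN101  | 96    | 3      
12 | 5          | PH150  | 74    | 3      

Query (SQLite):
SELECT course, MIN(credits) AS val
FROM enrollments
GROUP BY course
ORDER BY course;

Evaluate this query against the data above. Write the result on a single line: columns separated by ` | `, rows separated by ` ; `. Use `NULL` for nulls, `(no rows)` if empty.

Partition enrollments by course; compute MIN(credits) within each group.
  CS101: ids {7} → MIN(credits)=3
  EN101: ids {2, 3, 4, 6, 11} → MIN(credits)=1
  HI100: ids {5, 10} → MIN(credits)=3
  PH150: ids {1, 8, 9, 12} → MIN(credits)=2

CS101 | 3 ; EN101 | 1 ; HI100 | 3 ; PH150 | 2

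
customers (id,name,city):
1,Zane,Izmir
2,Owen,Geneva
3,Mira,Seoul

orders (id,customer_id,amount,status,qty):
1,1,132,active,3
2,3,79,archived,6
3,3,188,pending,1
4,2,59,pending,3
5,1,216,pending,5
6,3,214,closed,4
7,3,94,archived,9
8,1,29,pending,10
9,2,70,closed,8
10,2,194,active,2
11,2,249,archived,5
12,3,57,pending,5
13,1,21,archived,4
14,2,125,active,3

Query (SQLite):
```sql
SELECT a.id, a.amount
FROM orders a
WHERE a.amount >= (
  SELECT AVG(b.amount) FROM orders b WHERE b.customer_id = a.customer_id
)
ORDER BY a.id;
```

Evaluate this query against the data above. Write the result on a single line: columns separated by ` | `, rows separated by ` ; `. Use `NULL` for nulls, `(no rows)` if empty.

For each orders row a, compute AVG(amount) over rows sharing a.customer_id.
Keep row a if a.amount >= that per-group AVG.
  customer_id=1: AVG(amount) = 99.5
  customer_id=2: AVG(amount) = 139.4
  customer_id=3: AVG(amount) = 126.4

1 | 132 ; 3 | 188 ; 5 | 216 ; 6 | 214 ; 10 | 194 ; 11 | 249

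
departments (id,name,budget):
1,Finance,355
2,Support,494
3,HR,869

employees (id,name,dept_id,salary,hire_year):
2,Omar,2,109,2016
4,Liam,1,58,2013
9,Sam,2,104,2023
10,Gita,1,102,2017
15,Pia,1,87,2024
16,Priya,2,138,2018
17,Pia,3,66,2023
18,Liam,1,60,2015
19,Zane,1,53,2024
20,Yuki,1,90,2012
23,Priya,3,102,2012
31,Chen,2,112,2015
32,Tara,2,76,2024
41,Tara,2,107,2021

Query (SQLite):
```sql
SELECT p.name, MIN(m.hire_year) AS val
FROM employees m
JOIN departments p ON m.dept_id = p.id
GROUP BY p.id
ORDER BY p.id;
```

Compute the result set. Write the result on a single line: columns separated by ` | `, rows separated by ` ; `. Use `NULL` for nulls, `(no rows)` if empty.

Join each employees row to its departments via dept_id.
Group joined rows by departments.id; compute MIN(m.hire_year) per group.
  1: ids {4, 10, 15, 18, 19, 20} → MIN(m.hire_year)=2012
  2: ids {2, 9, 16, 31, 32, 41} → MIN(m.hire_year)=2015
  3: ids {17, 23} → MIN(m.hire_year)=2012

Finance | 2012 ; Support | 2015 ; HR | 2012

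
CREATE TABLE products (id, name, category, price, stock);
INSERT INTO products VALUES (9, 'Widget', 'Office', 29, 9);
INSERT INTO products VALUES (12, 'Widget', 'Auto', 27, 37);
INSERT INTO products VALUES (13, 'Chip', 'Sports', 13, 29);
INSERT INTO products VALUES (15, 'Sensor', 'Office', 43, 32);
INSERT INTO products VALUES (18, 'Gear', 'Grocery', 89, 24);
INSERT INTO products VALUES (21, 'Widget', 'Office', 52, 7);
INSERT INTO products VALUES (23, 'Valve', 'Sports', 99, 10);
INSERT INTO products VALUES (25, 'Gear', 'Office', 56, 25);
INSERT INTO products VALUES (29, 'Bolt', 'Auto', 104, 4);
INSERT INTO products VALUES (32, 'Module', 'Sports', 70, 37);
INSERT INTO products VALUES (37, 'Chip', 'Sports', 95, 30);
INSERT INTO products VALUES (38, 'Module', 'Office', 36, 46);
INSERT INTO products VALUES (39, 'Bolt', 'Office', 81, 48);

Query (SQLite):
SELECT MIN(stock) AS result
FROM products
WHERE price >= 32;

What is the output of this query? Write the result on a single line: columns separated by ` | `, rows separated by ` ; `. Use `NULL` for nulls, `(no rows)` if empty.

4

Rows where price >= 32 → stock values: [32, 24, 7, 10, 25, 4, 37, 30, 46, 48].
MIN of non-NULL values = 4.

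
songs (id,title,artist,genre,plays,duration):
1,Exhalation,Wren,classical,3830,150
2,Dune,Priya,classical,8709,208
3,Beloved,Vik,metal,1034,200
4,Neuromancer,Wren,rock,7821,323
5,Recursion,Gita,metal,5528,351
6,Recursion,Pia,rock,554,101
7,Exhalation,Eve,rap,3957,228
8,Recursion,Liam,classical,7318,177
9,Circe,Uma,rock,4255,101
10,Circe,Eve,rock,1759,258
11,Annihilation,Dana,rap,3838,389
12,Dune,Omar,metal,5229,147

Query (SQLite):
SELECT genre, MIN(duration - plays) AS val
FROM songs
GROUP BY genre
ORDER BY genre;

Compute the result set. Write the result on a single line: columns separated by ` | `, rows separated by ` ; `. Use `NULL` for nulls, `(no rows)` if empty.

For each row compute duration - plays.
Group by genre; take MIN of the expression per group.
  classical: ids {1, 2, 8} → MIN(duration - plays)=-8501
  metal: ids {3, 5, 12} → MIN(duration - plays)=-5177
  rap: ids {7, 11} → MIN(duration - plays)=-3729
  rock: ids {4, 6, 9, 10} → MIN(duration - plays)=-7498

classical | -8501 ; metal | -5177 ; rap | -3729 ; rock | -7498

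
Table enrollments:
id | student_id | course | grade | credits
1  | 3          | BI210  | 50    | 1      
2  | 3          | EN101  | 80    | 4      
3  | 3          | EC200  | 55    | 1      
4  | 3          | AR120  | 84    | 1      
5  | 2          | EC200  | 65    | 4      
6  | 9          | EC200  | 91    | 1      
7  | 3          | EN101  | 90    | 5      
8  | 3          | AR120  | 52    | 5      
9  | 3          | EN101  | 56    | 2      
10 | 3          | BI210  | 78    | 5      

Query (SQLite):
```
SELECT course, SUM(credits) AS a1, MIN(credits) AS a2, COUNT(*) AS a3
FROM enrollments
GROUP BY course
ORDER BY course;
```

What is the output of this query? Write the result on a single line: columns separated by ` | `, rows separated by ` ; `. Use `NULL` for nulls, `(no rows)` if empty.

AR120 | 6 | 1 | 2 ; BI210 | 6 | 1 | 2 ; EC200 | 6 | 1 | 3 ; EN101 | 11 | 2 | 3

Group enrollments by course.
Per group compute: SUM(credits), MIN(credits), COUNT(*).
  AR120: ids {4, 8} → SUM(credits)=6, MIN(credits)=1, COUNT(*)=2
  BI210: ids {1, 10} → SUM(credits)=6, MIN(credits)=1, COUNT(*)=2
  EC200: ids {3, 5, 6} → SUM(credits)=6, MIN(credits)=1, COUNT(*)=3
  EN101: ids {2, 7, 9} → SUM(credits)=11, MIN(credits)=2, COUNT(*)=3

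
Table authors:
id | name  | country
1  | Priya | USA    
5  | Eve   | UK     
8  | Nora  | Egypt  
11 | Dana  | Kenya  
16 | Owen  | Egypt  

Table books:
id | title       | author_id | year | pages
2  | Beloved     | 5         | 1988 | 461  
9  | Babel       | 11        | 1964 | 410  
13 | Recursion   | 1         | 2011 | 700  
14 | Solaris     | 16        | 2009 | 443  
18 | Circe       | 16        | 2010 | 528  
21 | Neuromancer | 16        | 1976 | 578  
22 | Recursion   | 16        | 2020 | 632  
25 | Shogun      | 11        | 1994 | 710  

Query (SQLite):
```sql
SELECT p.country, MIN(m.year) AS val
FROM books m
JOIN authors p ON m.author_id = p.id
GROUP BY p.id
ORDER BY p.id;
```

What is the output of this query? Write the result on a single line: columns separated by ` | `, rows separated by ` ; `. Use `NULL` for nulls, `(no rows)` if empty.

Join each books row to its authors via author_id.
Group joined rows by authors.id; compute MIN(m.year) per group.
  1: ids {13} → MIN(m.year)=2011
  5: ids {2} → MIN(m.year)=1988
  11: ids {9, 25} → MIN(m.year)=1964
  16: ids {14, 18, 21, 22} → MIN(m.year)=1976

USA | 2011 ; UK | 1988 ; Kenya | 1964 ; Egypt | 1976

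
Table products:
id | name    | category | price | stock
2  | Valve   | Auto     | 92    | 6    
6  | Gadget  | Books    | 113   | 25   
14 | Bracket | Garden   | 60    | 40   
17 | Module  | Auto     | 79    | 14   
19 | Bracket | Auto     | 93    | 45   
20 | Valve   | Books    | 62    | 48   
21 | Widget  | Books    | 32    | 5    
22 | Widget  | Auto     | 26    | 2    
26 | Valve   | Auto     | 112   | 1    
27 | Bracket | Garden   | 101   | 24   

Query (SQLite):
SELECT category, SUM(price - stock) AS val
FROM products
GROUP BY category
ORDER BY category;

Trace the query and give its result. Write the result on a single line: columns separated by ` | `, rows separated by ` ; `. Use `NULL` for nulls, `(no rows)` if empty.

Auto | 334 ; Books | 129 ; Garden | 97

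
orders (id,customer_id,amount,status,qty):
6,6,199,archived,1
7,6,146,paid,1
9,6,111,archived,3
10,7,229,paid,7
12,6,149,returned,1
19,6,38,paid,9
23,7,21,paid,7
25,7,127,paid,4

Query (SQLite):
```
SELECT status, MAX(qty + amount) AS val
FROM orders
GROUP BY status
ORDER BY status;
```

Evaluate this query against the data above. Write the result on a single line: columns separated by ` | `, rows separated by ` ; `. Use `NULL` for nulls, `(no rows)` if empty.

archived | 200 ; paid | 236 ; returned | 150

For each row compute qty + amount.
Group by status; take MAX of the expression per group.
  archived: ids {6, 9} → MAX(qty + amount)=200
  paid: ids {7, 10, 19, 23, 25} → MAX(qty + amount)=236
  returned: ids {12} → MAX(qty + amount)=150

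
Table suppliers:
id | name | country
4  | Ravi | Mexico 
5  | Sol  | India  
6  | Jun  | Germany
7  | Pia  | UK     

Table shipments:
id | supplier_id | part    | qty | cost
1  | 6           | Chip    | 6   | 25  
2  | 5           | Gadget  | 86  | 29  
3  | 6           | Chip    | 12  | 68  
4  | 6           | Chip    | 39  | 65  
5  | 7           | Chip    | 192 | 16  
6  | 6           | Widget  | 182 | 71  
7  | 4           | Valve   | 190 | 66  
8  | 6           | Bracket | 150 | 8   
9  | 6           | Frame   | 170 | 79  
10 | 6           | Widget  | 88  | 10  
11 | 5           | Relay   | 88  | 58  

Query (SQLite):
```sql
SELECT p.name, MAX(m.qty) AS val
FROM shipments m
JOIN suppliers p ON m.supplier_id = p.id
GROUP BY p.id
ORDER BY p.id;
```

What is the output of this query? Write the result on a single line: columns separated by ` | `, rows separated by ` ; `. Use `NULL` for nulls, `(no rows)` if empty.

Join each shipments row to its suppliers via supplier_id.
Group joined rows by suppliers.id; compute MAX(m.qty) per group.
  4: ids {7} → MAX(m.qty)=190
  5: ids {2, 11} → MAX(m.qty)=88
  6: ids {1, 3, 4, 6, 8, 9, 10} → MAX(m.qty)=182
  7: ids {5} → MAX(m.qty)=192

Ravi | 190 ; Sol | 88 ; Jun | 182 ; Pia | 192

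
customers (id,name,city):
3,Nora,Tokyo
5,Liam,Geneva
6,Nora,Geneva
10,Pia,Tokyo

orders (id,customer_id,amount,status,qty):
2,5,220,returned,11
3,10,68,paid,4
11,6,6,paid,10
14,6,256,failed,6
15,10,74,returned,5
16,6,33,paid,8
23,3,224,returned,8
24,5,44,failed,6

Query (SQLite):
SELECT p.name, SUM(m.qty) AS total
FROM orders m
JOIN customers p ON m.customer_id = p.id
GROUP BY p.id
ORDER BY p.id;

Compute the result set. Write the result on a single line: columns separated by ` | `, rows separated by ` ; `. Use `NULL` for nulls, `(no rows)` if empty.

Join each orders row to its customers via customer_id.
Group joined rows by customers.id; compute SUM(m.qty) per group.
  3: ids {23} → SUM(m.qty)=8
  5: ids {2, 24} → SUM(m.qty)=17
  6: ids {11, 14, 16} → SUM(m.qty)=24
  10: ids {3, 15} → SUM(m.qty)=9

Nora | 8 ; Liam | 17 ; Nora | 24 ; Pia | 9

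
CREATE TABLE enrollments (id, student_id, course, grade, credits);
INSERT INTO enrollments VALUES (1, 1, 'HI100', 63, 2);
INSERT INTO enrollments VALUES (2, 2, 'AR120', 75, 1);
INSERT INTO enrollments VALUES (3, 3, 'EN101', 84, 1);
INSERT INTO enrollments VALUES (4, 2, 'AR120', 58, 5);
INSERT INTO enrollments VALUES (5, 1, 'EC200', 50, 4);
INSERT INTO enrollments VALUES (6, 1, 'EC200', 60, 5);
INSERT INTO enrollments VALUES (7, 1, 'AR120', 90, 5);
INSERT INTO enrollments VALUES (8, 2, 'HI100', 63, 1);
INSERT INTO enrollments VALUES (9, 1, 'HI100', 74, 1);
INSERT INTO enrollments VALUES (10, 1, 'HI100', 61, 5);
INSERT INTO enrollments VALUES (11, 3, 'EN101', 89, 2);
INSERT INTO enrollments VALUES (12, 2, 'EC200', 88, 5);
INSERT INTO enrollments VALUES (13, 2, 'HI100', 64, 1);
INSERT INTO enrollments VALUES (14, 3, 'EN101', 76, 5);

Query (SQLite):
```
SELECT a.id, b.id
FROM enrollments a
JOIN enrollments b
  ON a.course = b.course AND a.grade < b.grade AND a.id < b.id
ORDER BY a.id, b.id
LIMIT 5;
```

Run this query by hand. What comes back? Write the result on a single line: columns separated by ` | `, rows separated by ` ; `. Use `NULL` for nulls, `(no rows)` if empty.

Pairs (a,b) with same course, a.grade < b.grade, a.id < b.id.
course groups: AR120:{2,4,7} EC200:{5,6,12} EN101:{3,11,14} HI100:{1,8,9,10,13}
Ordered by (a.id, b.id); first 5.

1 | 9 ; 1 | 13 ; 2 | 7 ; 3 | 11 ; 4 | 7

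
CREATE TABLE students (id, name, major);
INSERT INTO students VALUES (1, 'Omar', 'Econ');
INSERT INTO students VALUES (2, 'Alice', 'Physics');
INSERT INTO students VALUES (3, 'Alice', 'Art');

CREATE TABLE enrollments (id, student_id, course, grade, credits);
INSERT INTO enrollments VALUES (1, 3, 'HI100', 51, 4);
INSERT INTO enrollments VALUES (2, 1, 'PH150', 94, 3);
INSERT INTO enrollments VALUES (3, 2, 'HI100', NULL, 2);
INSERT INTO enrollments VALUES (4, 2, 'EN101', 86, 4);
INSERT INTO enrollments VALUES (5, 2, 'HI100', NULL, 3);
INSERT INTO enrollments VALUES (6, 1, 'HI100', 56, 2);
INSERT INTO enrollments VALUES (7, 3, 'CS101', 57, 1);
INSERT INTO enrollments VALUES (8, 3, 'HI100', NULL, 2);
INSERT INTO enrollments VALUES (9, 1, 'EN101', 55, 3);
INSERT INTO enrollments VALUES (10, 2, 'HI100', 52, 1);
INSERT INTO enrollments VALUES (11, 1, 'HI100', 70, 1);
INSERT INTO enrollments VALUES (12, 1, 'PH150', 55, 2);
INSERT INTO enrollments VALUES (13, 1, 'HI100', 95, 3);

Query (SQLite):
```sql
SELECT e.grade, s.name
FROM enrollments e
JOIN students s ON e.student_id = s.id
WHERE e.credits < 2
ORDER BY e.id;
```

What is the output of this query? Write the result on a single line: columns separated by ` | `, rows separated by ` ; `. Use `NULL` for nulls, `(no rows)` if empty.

Each enrollments row matches the students row where student_id = students.id.
Then keep rows with e.credits < 2.

57 | Alice ; 52 | Alice ; 70 | Omar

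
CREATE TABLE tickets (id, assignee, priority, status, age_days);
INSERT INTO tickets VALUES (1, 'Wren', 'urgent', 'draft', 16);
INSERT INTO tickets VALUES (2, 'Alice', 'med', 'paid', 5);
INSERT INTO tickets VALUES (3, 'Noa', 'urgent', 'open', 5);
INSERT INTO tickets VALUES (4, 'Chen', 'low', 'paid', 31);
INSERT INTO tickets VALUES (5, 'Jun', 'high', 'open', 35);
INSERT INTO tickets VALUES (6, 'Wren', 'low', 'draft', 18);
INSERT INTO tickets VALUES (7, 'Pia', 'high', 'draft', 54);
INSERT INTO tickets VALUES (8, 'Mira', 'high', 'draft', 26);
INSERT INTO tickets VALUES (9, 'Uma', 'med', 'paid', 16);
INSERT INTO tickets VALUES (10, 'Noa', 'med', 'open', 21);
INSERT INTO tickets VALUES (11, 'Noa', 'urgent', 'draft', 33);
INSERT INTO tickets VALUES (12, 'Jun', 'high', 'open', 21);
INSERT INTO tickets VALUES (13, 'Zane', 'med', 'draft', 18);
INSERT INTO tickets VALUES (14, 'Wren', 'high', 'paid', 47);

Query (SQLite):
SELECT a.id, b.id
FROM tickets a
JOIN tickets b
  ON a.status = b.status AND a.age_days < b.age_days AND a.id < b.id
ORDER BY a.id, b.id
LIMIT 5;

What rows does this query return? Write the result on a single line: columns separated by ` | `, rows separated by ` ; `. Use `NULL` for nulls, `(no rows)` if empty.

1 | 6 ; 1 | 7 ; 1 | 8 ; 1 | 11 ; 1 | 13

Pairs (a,b) with same status, a.age_days < b.age_days, a.id < b.id.
status groups: draft:{1,6,7,8,11,13} open:{3,5,10,12} paid:{2,4,9,14}
Ordered by (a.id, b.id); first 5.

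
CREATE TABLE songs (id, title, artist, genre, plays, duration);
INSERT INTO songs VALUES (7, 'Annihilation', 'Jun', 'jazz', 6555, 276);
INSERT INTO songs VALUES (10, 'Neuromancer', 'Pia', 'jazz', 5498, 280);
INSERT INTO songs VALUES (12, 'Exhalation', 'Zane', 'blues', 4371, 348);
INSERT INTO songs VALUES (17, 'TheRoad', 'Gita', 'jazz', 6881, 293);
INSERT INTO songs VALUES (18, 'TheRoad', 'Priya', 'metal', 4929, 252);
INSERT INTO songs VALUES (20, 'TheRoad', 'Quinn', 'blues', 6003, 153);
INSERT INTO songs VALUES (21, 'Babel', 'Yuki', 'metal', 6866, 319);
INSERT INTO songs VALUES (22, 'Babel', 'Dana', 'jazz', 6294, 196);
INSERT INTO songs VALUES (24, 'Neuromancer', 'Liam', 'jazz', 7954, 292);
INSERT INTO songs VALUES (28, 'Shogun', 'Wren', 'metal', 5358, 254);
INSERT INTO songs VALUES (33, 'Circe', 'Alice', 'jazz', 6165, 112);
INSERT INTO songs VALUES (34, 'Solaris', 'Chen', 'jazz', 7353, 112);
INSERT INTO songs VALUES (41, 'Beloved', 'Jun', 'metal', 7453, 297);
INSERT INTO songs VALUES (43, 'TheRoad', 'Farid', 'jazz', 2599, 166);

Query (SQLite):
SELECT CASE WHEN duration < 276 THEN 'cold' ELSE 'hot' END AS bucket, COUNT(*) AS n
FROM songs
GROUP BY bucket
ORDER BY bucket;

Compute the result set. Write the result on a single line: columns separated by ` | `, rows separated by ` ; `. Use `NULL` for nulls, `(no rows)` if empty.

Bucket rows by duration < 276 → 'cold' else 'hot'; count each bucket.

cold | 7 ; hot | 7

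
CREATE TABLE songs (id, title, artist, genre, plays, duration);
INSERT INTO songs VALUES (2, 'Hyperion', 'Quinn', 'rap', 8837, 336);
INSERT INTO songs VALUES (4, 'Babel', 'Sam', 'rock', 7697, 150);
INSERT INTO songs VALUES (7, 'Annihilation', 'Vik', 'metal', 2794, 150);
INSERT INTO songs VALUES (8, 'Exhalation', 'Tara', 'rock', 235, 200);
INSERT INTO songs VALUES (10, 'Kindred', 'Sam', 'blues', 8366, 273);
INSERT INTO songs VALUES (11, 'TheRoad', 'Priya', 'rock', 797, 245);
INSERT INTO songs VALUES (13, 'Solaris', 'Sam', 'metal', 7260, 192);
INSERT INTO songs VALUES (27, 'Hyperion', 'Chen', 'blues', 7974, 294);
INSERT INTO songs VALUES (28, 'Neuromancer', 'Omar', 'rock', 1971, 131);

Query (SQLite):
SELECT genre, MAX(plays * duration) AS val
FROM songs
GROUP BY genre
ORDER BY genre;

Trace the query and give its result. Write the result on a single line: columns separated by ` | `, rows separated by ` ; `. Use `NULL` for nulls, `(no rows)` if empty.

blues | 2344356 ; metal | 1393920 ; rap | 2969232 ; rock | 1154550

For each row compute plays * duration.
Group by genre; take MAX of the expression per group.
  blues: ids {10, 27} → MAX(plays * duration)=2344356
  metal: ids {7, 13} → MAX(plays * duration)=1393920
  rap: ids {2} → MAX(plays * duration)=2969232
  rock: ids {4, 8, 11, 28} → MAX(plays * duration)=1154550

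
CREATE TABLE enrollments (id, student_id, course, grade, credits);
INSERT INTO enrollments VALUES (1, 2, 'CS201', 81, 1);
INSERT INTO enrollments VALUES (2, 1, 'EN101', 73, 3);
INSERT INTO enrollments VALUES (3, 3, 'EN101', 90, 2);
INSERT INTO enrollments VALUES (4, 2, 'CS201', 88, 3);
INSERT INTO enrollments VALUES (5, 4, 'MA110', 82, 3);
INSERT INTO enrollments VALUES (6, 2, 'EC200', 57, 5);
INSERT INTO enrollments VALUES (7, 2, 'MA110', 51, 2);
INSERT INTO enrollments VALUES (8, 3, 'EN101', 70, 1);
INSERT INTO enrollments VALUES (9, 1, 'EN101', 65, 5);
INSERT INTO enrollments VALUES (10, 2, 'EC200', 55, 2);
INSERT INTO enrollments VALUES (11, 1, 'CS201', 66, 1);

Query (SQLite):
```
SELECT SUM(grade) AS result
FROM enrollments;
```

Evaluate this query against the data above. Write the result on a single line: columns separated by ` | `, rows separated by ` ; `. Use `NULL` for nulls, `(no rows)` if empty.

All grade values: [81, 73, 90, 88, 82, 57, 51, 70, 65, 55, 66].
SUM of non-NULL values = 778.

778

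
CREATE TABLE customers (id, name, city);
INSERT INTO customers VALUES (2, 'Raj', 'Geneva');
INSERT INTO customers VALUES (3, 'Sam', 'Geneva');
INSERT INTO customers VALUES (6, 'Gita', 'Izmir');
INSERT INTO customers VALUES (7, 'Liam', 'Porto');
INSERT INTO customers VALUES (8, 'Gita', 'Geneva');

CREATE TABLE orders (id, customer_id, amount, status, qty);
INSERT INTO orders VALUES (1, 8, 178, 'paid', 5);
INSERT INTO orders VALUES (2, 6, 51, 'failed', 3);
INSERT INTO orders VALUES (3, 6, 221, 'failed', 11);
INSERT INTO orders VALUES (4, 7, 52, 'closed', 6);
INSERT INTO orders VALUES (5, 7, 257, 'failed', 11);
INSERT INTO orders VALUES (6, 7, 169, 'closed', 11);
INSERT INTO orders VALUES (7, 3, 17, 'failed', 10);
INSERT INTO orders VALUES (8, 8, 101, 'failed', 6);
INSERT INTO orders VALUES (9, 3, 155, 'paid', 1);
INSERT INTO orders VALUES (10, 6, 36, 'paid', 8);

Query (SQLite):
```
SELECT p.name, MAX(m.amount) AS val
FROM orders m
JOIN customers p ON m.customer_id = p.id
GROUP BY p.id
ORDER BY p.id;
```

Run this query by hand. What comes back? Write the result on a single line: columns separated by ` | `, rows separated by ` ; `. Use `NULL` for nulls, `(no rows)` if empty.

Join each orders row to its customers via customer_id.
Group joined rows by customers.id; compute MAX(m.amount) per group.
  3: ids {7, 9} → MAX(m.amount)=155
  6: ids {2, 3, 10} → MAX(m.amount)=221
  7: ids {4, 5, 6} → MAX(m.amount)=257
  8: ids {1, 8} → MAX(m.amount)=178

Sam | 155 ; Gita | 221 ; Liam | 257 ; Gita | 178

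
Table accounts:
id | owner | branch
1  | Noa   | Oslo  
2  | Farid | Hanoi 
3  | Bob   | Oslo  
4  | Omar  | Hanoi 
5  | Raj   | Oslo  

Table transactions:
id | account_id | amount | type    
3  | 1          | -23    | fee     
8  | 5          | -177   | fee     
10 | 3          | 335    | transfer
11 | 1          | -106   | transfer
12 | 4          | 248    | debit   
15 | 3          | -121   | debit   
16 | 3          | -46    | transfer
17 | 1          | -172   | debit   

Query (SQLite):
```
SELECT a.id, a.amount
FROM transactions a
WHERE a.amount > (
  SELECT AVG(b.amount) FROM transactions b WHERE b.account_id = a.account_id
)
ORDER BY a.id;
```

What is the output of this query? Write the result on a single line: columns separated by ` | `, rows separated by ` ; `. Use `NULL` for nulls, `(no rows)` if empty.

For each transactions row a, compute AVG(amount) over rows sharing a.account_id.
Keep row a if a.amount > that per-group AVG.
  account_id=1: AVG(amount) = -100.333333
  account_id=3: AVG(amount) = 56.0
  account_id=4: AVG(amount) = 248.0
  account_id=5: AVG(amount) = -177.0

3 | -23 ; 10 | 335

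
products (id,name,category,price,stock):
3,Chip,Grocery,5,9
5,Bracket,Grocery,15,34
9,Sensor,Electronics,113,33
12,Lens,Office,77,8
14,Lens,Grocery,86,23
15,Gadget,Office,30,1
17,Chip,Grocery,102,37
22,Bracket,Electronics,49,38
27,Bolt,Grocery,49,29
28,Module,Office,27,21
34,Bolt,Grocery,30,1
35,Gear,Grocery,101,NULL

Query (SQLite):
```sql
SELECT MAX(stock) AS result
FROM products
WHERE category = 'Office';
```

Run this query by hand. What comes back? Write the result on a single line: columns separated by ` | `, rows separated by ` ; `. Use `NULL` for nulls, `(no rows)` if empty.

Rows where category='Office' → stock values: [8, 1, 21].
MAX of non-NULL values = 21.

21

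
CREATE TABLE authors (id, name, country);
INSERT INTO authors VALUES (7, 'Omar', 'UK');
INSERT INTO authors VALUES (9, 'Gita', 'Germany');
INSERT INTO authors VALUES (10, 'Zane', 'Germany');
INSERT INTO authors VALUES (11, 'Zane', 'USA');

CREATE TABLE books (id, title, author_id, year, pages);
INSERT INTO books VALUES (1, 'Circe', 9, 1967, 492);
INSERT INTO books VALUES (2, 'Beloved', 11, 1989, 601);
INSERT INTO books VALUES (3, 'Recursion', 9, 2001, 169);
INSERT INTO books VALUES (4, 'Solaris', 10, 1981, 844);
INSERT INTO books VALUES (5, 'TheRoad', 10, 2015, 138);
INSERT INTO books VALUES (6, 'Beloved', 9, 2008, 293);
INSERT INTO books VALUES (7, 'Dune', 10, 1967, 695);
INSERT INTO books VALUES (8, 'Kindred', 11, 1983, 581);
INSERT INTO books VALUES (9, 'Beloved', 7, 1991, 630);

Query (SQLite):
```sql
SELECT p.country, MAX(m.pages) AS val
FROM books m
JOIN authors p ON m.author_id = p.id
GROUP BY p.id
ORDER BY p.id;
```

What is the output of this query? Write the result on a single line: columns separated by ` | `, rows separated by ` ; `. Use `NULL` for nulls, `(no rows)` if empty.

UK | 630 ; Germany | 492 ; Germany | 844 ; USA | 601

Join each books row to its authors via author_id.
Group joined rows by authors.id; compute MAX(m.pages) per group.
  7: ids {9} → MAX(m.pages)=630
  9: ids {1, 3, 6} → MAX(m.pages)=492
  10: ids {4, 5, 7} → MAX(m.pages)=844
  11: ids {2, 8} → MAX(m.pages)=601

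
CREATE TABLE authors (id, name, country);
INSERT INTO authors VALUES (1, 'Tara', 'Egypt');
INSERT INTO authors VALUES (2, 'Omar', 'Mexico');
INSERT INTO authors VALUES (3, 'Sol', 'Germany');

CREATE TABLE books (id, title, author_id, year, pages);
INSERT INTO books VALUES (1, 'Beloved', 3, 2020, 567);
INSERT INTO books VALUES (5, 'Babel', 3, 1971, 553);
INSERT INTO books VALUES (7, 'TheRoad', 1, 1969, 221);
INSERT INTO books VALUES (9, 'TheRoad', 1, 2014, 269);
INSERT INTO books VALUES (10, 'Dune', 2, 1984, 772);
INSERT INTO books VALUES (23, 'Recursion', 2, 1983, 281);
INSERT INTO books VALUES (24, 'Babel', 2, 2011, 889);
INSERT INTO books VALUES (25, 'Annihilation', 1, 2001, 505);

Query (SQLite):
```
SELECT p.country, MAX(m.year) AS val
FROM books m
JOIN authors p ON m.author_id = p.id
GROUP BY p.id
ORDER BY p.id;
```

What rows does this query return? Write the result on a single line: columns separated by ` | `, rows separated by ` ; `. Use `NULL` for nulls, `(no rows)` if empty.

Join each books row to its authors via author_id.
Group joined rows by authors.id; compute MAX(m.year) per group.
  1: ids {7, 9, 25} → MAX(m.year)=2014
  2: ids {10, 23, 24} → MAX(m.year)=2011
  3: ids {1, 5} → MAX(m.year)=2020

Egypt | 2014 ; Mexico | 2011 ; Germany | 2020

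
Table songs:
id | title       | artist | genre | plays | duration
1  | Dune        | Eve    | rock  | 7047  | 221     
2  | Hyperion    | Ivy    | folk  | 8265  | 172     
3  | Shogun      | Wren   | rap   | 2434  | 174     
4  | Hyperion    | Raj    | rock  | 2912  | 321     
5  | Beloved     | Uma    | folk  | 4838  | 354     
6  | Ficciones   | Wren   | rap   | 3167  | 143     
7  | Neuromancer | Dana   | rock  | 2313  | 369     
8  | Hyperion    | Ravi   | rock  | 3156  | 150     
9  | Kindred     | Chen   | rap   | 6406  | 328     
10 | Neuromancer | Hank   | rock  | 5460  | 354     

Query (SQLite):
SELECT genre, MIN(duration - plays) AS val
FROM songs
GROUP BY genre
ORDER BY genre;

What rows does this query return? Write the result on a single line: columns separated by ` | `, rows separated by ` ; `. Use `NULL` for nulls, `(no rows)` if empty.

folk | -8093 ; rap | -6078 ; rock | -6826

For each row compute duration - plays.
Group by genre; take MIN of the expression per group.
  folk: ids {2, 5} → MIN(duration - plays)=-8093
  rap: ids {3, 6, 9} → MIN(duration - plays)=-6078
  rock: ids {1, 4, 7, 8, 10} → MIN(duration - plays)=-6826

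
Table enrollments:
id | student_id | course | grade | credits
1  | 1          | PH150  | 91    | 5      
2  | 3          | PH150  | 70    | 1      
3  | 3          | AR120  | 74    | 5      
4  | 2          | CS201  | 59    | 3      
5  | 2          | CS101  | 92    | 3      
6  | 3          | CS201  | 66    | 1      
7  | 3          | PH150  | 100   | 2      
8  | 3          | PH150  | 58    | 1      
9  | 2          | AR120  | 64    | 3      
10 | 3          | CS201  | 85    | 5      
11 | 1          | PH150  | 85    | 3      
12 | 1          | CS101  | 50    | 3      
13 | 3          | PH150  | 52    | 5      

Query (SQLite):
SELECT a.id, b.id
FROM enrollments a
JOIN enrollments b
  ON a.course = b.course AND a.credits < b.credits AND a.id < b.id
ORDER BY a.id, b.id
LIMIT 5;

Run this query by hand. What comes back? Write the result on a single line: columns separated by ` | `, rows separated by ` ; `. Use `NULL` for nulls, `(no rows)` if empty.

2 | 7 ; 2 | 11 ; 2 | 13 ; 4 | 10 ; 6 | 10

Pairs (a,b) with same course, a.credits < b.credits, a.id < b.id.
course groups: AR120:{3,9} CS101:{5,12} CS201:{4,6,10} PH150:{1,2,7,8,11,13}
Ordered by (a.id, b.id); first 5.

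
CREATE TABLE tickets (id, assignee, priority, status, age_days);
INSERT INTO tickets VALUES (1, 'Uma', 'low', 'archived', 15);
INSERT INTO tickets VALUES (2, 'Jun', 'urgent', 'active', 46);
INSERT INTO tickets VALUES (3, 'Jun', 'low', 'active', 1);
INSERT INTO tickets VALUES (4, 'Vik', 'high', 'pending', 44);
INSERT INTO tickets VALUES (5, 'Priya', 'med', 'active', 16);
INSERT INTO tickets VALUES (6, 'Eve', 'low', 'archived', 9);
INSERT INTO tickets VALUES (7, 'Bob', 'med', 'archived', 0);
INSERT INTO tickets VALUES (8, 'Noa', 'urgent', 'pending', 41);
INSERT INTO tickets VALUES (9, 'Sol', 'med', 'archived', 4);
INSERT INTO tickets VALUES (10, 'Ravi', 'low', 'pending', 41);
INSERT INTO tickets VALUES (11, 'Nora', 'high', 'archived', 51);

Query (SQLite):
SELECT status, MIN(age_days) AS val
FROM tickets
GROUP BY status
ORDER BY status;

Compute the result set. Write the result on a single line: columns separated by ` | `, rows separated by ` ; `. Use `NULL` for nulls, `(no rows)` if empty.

Partition tickets by status; compute MIN(age_days) within each group.
  active: ids {2, 3, 5} → MIN(age_days)=1
  archived: ids {1, 6, 7, 9, 11} → MIN(age_days)=0
  pending: ids {4, 8, 10} → MIN(age_days)=41

active | 1 ; archived | 0 ; pending | 41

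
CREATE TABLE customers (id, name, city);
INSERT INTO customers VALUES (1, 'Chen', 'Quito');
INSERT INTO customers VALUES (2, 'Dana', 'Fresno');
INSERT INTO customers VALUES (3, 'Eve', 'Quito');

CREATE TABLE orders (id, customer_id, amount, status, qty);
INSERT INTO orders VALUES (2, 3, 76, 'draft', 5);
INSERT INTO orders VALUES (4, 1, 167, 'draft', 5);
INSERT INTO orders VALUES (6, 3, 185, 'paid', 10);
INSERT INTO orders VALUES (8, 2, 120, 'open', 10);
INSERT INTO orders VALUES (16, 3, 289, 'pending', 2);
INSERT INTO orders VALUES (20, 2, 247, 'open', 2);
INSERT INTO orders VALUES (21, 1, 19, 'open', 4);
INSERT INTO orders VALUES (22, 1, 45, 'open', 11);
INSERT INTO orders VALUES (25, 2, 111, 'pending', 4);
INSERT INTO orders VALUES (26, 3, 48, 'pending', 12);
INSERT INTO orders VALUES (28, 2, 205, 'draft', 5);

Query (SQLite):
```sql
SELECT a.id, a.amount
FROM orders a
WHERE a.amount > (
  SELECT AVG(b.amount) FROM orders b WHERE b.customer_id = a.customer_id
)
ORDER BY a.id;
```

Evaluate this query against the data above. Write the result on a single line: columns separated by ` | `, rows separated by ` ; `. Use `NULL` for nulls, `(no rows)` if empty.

4 | 167 ; 6 | 185 ; 16 | 289 ; 20 | 247 ; 28 | 205

For each orders row a, compute AVG(amount) over rows sharing a.customer_id.
Keep row a if a.amount > that per-group AVG.
  customer_id=1: AVG(amount) = 77.0
  customer_id=2: AVG(amount) = 170.75
  customer_id=3: AVG(amount) = 149.5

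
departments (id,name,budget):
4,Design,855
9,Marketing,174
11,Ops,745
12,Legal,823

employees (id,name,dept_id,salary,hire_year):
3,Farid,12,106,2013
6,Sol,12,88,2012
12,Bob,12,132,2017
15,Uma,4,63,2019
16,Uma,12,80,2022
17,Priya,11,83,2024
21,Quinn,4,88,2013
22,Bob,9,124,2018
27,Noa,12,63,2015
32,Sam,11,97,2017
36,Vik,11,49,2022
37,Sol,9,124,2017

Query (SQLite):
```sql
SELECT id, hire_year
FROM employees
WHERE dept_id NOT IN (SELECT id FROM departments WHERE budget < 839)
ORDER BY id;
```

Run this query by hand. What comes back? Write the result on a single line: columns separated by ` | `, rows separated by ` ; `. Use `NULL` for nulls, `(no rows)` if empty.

Inner query: departments.id where budget < 839.
Outer: keep employees rows whose dept_id is not in that set.
Inner query → {9, 11, 12}

15 | 2019 ; 21 | 2013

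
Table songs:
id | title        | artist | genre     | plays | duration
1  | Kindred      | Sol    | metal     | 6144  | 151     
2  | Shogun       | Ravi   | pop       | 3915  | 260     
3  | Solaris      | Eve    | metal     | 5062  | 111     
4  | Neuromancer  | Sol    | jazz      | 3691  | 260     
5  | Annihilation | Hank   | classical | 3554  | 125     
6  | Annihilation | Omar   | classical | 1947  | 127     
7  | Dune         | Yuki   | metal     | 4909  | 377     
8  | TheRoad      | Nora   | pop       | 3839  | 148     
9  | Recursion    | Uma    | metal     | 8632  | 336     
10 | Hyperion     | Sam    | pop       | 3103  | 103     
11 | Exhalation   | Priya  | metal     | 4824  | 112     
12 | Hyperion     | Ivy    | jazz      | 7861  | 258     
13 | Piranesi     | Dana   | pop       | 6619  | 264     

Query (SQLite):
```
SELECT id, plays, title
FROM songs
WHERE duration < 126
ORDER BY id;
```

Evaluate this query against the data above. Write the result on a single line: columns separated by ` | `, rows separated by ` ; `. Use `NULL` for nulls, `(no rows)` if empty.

duration < 126: ids {3, 5, 10, 11}

3 | 5062 | Solaris ; 5 | 3554 | Annihilation ; 10 | 3103 | Hyperion ; 11 | 4824 | Exhalation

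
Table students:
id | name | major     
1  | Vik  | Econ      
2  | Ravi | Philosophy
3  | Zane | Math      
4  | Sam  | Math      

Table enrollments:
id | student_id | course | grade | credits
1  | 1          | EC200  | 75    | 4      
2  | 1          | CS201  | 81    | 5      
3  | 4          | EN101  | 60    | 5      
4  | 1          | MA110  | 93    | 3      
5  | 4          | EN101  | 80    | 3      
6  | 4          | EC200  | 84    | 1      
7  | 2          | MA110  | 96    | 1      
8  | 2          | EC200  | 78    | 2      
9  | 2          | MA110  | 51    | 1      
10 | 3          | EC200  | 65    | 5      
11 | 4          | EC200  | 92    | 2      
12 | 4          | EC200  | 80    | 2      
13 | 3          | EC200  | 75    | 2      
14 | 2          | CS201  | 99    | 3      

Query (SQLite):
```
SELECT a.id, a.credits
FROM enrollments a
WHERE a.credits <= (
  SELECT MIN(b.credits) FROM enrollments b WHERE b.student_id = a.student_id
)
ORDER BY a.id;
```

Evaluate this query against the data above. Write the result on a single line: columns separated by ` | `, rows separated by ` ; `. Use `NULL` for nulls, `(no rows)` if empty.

For each enrollments row a, compute MIN(credits) over rows sharing a.student_id.
Keep row a if a.credits <= that per-group MIN.
  student_id=1: MIN(credits) = 3
  student_id=2: MIN(credits) = 1
  student_id=3: MIN(credits) = 2
  student_id=4: MIN(credits) = 1

4 | 3 ; 6 | 1 ; 7 | 1 ; 9 | 1 ; 13 | 2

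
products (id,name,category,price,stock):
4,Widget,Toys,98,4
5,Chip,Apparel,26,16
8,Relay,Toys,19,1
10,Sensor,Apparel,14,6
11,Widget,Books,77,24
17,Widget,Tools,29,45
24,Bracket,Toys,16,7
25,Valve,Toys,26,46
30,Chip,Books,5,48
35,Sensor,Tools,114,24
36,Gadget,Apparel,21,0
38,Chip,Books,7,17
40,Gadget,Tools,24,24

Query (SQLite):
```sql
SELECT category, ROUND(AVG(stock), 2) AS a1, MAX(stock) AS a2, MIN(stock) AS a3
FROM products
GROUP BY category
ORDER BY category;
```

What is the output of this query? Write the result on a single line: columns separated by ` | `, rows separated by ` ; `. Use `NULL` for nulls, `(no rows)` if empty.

Apparel | 7.33 | 16 | 0 ; Books | 29.67 | 48 | 17 ; Tools | 31 | 45 | 24 ; Toys | 14.5 | 46 | 1

Group products by category.
Per group compute: ROUND(AVG(stock), 2), MAX(stock), MIN(stock).
  Apparel: ids {5, 10, 36} → ROUND(AVG(stock), 2)=7.33, MAX(stock)=16, MIN(stock)=0
  Books: ids {11, 30, 38} → ROUND(AVG(stock), 2)=29.67, MAX(stock)=48, MIN(stock)=17
  Tools: ids {17, 35, 40} → ROUND(AVG(stock), 2)=31, MAX(stock)=45, MIN(stock)=24
  Toys: ids {4, 8, 24, 25} → ROUND(AVG(stock), 2)=14.5, MAX(stock)=46, MIN(stock)=1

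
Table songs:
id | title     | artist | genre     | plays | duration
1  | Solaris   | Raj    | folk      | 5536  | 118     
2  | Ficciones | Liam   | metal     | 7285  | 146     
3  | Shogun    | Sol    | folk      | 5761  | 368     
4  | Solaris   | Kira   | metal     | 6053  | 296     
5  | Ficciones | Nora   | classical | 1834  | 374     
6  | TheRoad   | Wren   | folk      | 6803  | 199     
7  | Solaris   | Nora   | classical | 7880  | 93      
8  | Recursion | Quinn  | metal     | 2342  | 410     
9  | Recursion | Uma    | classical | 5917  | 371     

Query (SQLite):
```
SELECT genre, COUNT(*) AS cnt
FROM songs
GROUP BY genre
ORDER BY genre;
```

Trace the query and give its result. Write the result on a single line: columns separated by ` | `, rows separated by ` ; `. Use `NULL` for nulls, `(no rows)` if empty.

classical | 3 ; folk | 3 ; metal | 3

Partition songs by genre; compute COUNT(*) within each group.
  classical: ids {5, 7, 9} → COUNT(*)=3
  folk: ids {1, 3, 6} → COUNT(*)=3
  metal: ids {2, 4, 8} → COUNT(*)=3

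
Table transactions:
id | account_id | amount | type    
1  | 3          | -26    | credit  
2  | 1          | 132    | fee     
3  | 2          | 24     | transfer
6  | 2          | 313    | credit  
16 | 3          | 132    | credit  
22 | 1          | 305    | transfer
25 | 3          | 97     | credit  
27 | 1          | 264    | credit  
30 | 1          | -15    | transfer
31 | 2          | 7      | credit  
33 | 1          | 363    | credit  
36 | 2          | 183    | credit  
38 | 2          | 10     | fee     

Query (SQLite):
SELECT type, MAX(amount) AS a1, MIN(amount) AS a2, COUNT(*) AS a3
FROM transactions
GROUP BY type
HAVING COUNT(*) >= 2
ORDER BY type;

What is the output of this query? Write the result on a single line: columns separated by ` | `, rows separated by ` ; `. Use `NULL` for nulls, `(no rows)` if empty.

credit | 363 | -26 | 8 ; fee | 132 | 10 | 2 ; transfer | 305 | -15 | 3

Group transactions by type.
Per group compute: MAX(amount), MIN(amount), COUNT(*).
HAVING: drop groups with fewer than 2 rows.
  credit: ids {1, 6, 16, 25, 27, 31, 33, 36} → MAX(amount)=363, MIN(amount)=-26, COUNT(*)=8
  fee: ids {2, 38} → MAX(amount)=132, MIN(amount)=10, COUNT(*)=2
  transfer: ids {3, 22, 30} → MAX(amount)=305, MIN(amount)=-15, COUNT(*)=3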